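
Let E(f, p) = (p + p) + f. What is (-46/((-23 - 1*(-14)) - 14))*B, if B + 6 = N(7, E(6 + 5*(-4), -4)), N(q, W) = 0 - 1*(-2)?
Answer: -8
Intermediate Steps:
E(f, p) = f + 2*p (E(f, p) = 2*p + f = f + 2*p)
N(q, W) = 2 (N(q, W) = 0 + 2 = 2)
B = -4 (B = -6 + 2 = -4)
(-46/((-23 - 1*(-14)) - 14))*B = -46/((-23 - 1*(-14)) - 14)*(-4) = -46/((-23 + 14) - 14)*(-4) = -46/(-9 - 14)*(-4) = -46/(-23)*(-4) = -46*(-1/23)*(-4) = 2*(-4) = -8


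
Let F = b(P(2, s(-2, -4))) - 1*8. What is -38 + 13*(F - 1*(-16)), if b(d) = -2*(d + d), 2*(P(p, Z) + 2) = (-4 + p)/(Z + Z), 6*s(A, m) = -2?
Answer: 92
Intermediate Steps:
s(A, m) = -1/3 (s(A, m) = (1/6)*(-2) = -1/3)
P(p, Z) = -2 + (-4 + p)/(4*Z) (P(p, Z) = -2 + ((-4 + p)/(Z + Z))/2 = -2 + ((-4 + p)/((2*Z)))/2 = -2 + ((-4 + p)*(1/(2*Z)))/2 = -2 + ((-4 + p)/(2*Z))/2 = -2 + (-4 + p)/(4*Z))
b(d) = -4*d
F = -6 (F = -(-4 + 2 - 8*(-1/3))/(-1/3) - 1*8 = -(-3)*(-4 + 2 + 8/3) - 8 = -(-3)*2/3 - 8 = -4*(-1/2) - 8 = 2 - 8 = -6)
-38 + 13*(F - 1*(-16)) = -38 + 13*(-6 - 1*(-16)) = -38 + 13*(-6 + 16) = -38 + 13*10 = -38 + 130 = 92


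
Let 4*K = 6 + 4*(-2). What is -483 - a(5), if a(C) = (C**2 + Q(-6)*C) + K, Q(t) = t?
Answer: -955/2 ≈ -477.50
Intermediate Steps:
K = -1/2 (K = (6 + 4*(-2))/4 = (6 - 8)/4 = (1/4)*(-2) = -1/2 ≈ -0.50000)
a(C) = -1/2 + C**2 - 6*C (a(C) = (C**2 - 6*C) - 1/2 = -1/2 + C**2 - 6*C)
-483 - a(5) = -483 - (-1/2 + 5**2 - 6*5) = -483 - (-1/2 + 25 - 30) = -483 - 1*(-11/2) = -483 + 11/2 = -955/2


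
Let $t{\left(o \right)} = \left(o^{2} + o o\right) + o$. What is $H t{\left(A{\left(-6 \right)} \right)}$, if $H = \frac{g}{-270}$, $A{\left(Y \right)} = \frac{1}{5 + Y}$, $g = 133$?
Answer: $- \frac{133}{270} \approx -0.49259$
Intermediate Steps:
$t{\left(o \right)} = o + 2 o^{2}$ ($t{\left(o \right)} = \left(o^{2} + o^{2}\right) + o = 2 o^{2} + o = o + 2 o^{2}$)
$H = - \frac{133}{270}$ ($H = \frac{133}{-270} = 133 \left(- \frac{1}{270}\right) = - \frac{133}{270} \approx -0.49259$)
$H t{\left(A{\left(-6 \right)} \right)} = - \frac{133 \frac{1 + \frac{2}{5 - 6}}{5 - 6}}{270} = - \frac{133 \frac{1 + \frac{2}{-1}}{-1}}{270} = - \frac{133 \left(- (1 + 2 \left(-1\right))\right)}{270} = - \frac{133 \left(- (1 - 2)\right)}{270} = - \frac{133 \left(\left(-1\right) \left(-1\right)\right)}{270} = \left(- \frac{133}{270}\right) 1 = - \frac{133}{270}$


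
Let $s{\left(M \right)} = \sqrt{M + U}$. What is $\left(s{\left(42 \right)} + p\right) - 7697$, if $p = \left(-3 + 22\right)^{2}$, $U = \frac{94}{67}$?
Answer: $-7336 + \frac{2 \sqrt{48709}}{67} \approx -7329.4$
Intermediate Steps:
$U = \frac{94}{67}$ ($U = 94 \cdot \frac{1}{67} = \frac{94}{67} \approx 1.403$)
$s{\left(M \right)} = \sqrt{\frac{94}{67} + M}$ ($s{\left(M \right)} = \sqrt{M + \frac{94}{67}} = \sqrt{\frac{94}{67} + M}$)
$p = 361$ ($p = 19^{2} = 361$)
$\left(s{\left(42 \right)} + p\right) - 7697 = \left(\frac{\sqrt{6298 + 4489 \cdot 42}}{67} + 361\right) - 7697 = \left(\frac{\sqrt{6298 + 188538}}{67} + 361\right) - 7697 = \left(\frac{\sqrt{194836}}{67} + 361\right) - 7697 = \left(\frac{2 \sqrt{48709}}{67} + 361\right) - 7697 = \left(361 + \frac{2 \sqrt{48709}}{67}\right) - 7697 = -7336 + \frac{2 \sqrt{48709}}{67}$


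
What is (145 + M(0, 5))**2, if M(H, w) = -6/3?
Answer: 20449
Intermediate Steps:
M(H, w) = -2 (M(H, w) = -6*1/3 = -2)
(145 + M(0, 5))**2 = (145 - 2)**2 = 143**2 = 20449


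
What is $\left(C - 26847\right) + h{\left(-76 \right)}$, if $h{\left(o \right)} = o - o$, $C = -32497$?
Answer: $-59344$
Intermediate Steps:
$h{\left(o \right)} = 0$
$\left(C - 26847\right) + h{\left(-76 \right)} = \left(-32497 - 26847\right) + 0 = -59344 + 0 = -59344$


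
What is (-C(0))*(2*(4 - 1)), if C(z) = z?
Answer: 0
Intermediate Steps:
(-C(0))*(2*(4 - 1)) = (-1*0)*(2*(4 - 1)) = 0*(2*3) = 0*6 = 0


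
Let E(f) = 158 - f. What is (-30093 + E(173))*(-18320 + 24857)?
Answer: -196815996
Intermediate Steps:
(-30093 + E(173))*(-18320 + 24857) = (-30093 + (158 - 1*173))*(-18320 + 24857) = (-30093 + (158 - 173))*6537 = (-30093 - 15)*6537 = -30108*6537 = -196815996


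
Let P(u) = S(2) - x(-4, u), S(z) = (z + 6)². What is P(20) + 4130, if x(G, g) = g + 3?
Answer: 4171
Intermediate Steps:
x(G, g) = 3 + g
S(z) = (6 + z)²
P(u) = 61 - u (P(u) = (6 + 2)² - (3 + u) = 8² + (-3 - u) = 64 + (-3 - u) = 61 - u)
P(20) + 4130 = (61 - 1*20) + 4130 = (61 - 20) + 4130 = 41 + 4130 = 4171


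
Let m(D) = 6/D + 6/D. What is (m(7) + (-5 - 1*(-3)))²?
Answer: 4/49 ≈ 0.081633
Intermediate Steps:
m(D) = 12/D
(m(7) + (-5 - 1*(-3)))² = (12/7 + (-5 - 1*(-3)))² = (12*(⅐) + (-5 + 3))² = (12/7 - 2)² = (-2/7)² = 4/49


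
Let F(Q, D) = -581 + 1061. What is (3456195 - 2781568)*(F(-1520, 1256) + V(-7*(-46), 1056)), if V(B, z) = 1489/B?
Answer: 105274868723/322 ≈ 3.2694e+8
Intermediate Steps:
F(Q, D) = 480
(3456195 - 2781568)*(F(-1520, 1256) + V(-7*(-46), 1056)) = (3456195 - 2781568)*(480 + 1489/((-7*(-46)))) = 674627*(480 + 1489/322) = 674627*(156049/322) = 105274868723/322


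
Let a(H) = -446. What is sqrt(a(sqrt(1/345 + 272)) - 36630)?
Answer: 2*I*sqrt(9269) ≈ 192.55*I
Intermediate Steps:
sqrt(a(sqrt(1/345 + 272)) - 36630) = sqrt(-446 - 36630) = sqrt(-37076) = 2*I*sqrt(9269)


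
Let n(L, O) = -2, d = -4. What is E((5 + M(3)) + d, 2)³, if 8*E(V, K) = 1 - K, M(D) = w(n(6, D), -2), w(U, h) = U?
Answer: -1/512 ≈ -0.0019531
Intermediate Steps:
M(D) = -2
E(V, K) = ⅛ - K/8 (E(V, K) = (1 - K)/8 = ⅛ - K/8)
E((5 + M(3)) + d, 2)³ = (⅛ - ⅛*2)³ = (⅛ - ¼)³ = (-⅛)³ = -1/512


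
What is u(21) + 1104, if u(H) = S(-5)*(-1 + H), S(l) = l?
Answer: 1004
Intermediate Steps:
u(H) = 5 - 5*H (u(H) = -5*(-1 + H) = 5 - 5*H)
u(21) + 1104 = (5 - 5*21) + 1104 = (5 - 105) + 1104 = -100 + 1104 = 1004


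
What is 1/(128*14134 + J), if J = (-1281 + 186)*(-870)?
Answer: 1/2761802 ≈ 3.6208e-7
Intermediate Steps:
J = 952650 (J = -1095*(-870) = 952650)
1/(128*14134 + J) = 1/(128*14134 + 952650) = 1/(1809152 + 952650) = 1/2761802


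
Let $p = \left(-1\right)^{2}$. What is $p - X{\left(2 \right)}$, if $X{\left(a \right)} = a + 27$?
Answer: $-28$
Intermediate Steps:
$X{\left(a \right)} = 27 + a$
$p = 1$
$p - X{\left(2 \right)} = 1 - \left(27 + 2\right) = 1 - 29 = -28$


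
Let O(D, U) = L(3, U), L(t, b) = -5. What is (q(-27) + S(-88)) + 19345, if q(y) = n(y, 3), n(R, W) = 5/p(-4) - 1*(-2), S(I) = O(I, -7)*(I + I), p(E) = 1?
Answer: 20232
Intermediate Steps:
O(D, U) = -5
S(I) = -10*I (S(I) = -5*(I + I) = -10*I)
n(R, W) = 7 (n(R, W) = 5/1 - 1*(-2) = 5*1 + 2 = 5 + 2 = 7)
q(y) = 7
(q(-27) + S(-88)) + 19345 = (7 - 10*(-88)) + 19345 = (7 + 880) + 19345 = 887 + 19345 = 20232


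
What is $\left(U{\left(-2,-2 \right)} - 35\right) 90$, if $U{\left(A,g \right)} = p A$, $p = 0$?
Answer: $-3150$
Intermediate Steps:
$U{\left(A,g \right)} = 0$ ($U{\left(A,g \right)} = 0 A = 0$)
$\left(U{\left(-2,-2 \right)} - 35\right) 90 = \left(0 - 35\right) 90 = \left(-35\right) 90 = -3150$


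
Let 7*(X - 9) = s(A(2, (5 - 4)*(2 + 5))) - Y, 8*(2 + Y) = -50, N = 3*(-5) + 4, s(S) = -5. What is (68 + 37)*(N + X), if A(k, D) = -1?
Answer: -645/4 ≈ -161.25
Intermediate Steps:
N = -11 (N = -15 + 4 = -11)
Y = -33/4 (Y = -2 + (1/8)*(-50) = -2 - 25/4 = -33/4 ≈ -8.2500)
X = 265/28 (X = 9 + (-5 - 1*(-33/4))/7 = 9 + (-5 + 33/4)/7 = 9 + (1/7)*(13/4) = 9 + 13/28 = 265/28 ≈ 9.4643)
(68 + 37)*(N + X) = (68 + 37)*(-11 + 265/28) = 105*(-43/28) = -645/4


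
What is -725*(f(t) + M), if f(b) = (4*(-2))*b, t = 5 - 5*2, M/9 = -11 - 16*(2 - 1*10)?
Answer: -792425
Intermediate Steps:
M = 1053 (M = 9*(-11 - 16*(2 - 1*10)) = 9*(-11 - 16*(2 - 10)) = 9*(-11 - 16*(-8)) = 9*(-11 + 128) = 9*117 = 1053)
t = -5 (t = 5 - 10 = -5)
f(b) = -8*b
-725*(f(t) + M) = -725*(-8*(-5) + 1053) = -725*(40 + 1053) = -725*1093 = -792425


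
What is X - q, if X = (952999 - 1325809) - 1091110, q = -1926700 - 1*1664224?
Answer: 2127004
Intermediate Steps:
q = -3590924 (q = -1926700 - 1664224 = -3590924)
X = -1463920 (X = -372810 - 1091110 = -1463920)
X - q = -1463920 - 1*(-3590924) = -1463920 + 3590924 = 2127004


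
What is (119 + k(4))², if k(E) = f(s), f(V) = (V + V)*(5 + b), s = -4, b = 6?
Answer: 961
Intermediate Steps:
f(V) = 22*V (f(V) = (V + V)*(5 + 6) = (2*V)*11 = 22*V)
k(E) = -88 (k(E) = 22*(-4) = -88)
(119 + k(4))² = (119 - 88)² = 31² = 961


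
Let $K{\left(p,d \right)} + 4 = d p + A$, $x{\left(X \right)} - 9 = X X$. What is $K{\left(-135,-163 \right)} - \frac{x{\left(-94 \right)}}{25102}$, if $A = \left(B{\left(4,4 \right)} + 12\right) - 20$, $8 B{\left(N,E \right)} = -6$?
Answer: $\frac{1104081229}{50204} \approx 21992.0$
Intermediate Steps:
$x{\left(X \right)} = 9 + X^{2}$ ($x{\left(X \right)} = 9 + X X = 9 + X^{2}$)
$B{\left(N,E \right)} = - \frac{3}{4}$ ($B{\left(N,E \right)} = \frac{1}{8} \left(-6\right) = - \frac{3}{4}$)
$A = - \frac{35}{4}$ ($A = \left(- \frac{3}{4} + 12\right) - 20 = \frac{45}{4} - 20 = - \frac{35}{4} \approx -8.75$)
$K{\left(p,d \right)} = - \frac{51}{4} + d p$ ($K{\left(p,d \right)} = -4 + \left(d p - \frac{35}{4}\right) = -4 + \left(- \frac{35}{4} + d p\right) = - \frac{51}{4} + d p$)
$K{\left(-135,-163 \right)} - \frac{x{\left(-94 \right)}}{25102} = \left(- \frac{51}{4} - -22005\right) - \frac{9 + \left(-94\right)^{2}}{25102} = \left(- \frac{51}{4} + 22005\right) - \left(9 + 8836\right) \frac{1}{25102} = \frac{87969}{4} - 8845 \cdot \frac{1}{25102} = \frac{87969}{4} - \frac{8845}{25102} = \frac{1104081229}{50204}$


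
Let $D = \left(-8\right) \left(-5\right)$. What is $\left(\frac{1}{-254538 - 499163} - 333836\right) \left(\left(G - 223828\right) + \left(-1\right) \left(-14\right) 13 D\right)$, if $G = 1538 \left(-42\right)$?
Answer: $\frac{70739352301290328}{753701} \approx 9.3856 \cdot 10^{10}$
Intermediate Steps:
$D = 40$
$G = -64596$
$\left(\frac{1}{-254538 - 499163} - 333836\right) \left(\left(G - 223828\right) + \left(-1\right) \left(-14\right) 13 D\right) = \left(\frac{1}{-254538 - 499163} - 333836\right) \left(\left(-64596 - 223828\right) + \left(-1\right) \left(-14\right) 13 \cdot 40\right) = \left(\frac{1}{-753701} - 333836\right) \left(\left(-64596 - 223828\right) + 14 \cdot 13 \cdot 40\right) = \left(- \frac{1}{753701} - 333836\right) \left(-288424 + 182 \cdot 40\right) = - \frac{251612527037 \left(-288424 + 7280\right)}{753701} = \left(- \frac{251612527037}{753701}\right) \left(-281144\right) = \frac{70739352301290328}{753701}$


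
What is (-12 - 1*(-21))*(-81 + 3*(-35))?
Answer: -1674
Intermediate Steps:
(-12 - 1*(-21))*(-81 + 3*(-35)) = (-12 + 21)*(-81 - 105) = 9*(-186) = -1674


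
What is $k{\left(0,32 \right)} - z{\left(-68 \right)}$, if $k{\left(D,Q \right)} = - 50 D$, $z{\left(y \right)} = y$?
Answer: $68$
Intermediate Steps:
$k{\left(0,32 \right)} - z{\left(-68 \right)} = \left(-50\right) 0 - -68 = 0 + 68 = 68$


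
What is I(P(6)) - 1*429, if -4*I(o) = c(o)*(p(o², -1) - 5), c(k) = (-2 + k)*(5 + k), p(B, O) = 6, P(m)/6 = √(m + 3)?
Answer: -521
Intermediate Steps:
P(m) = 6*√(3 + m) (P(m) = 6*√(m + 3) = 6*√(3 + m))
I(o) = 5/2 - 3*o/4 - o²/4 (I(o) = -(-10 + o² + 3*o)*(6 - 5)/4 = -(-10 + o² + 3*o)/4 = 5/2 - 3*o/4 - o²/4)
I(P(6)) - 1*429 = (5/2 - 9*√(3 + 6)/2 - (6*√(3 + 6))²/4) - 1*429 = (5/2 - 9*√9/2 - (6*√9)²/4) - 429 = (5/2 - 9*3/2 - (6*3)²/4) - 429 = (5/2 - ¾*18 - ¼*18²) - 429 = (5/2 - 27/2 - ¼*324) - 429 = (5/2 - 27/2 - 81) - 429 = -92 - 429 = -521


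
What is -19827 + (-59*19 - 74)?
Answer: -21022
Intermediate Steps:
-19827 + (-59*19 - 74) = -19827 + (-1121 - 74) = -19827 - 1195 = -21022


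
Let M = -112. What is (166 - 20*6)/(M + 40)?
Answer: -23/36 ≈ -0.63889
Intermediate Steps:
(166 - 20*6)/(M + 40) = (166 - 20*6)/(-112 + 40) = (166 - 120)/(-72) = 46*(-1/72) = -23/36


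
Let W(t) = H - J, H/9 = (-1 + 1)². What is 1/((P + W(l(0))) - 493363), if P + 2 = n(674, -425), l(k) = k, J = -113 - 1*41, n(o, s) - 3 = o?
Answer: -1/492534 ≈ -2.0303e-6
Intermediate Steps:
n(o, s) = 3 + o
J = -154 (J = -113 - 41 = -154)
H = 0 (H = 9*(-1 + 1)² = 9*0² = 9*0 = 0)
P = 675 (P = -2 + (3 + 674) = -2 + 677 = 675)
W(t) = 154 (W(t) = 0 - 1*(-154) = 0 + 154 = 154)
1/((P + W(l(0))) - 493363) = 1/((675 + 154) - 493363) = 1/(829 - 493363) = 1/(-492534) = -1/492534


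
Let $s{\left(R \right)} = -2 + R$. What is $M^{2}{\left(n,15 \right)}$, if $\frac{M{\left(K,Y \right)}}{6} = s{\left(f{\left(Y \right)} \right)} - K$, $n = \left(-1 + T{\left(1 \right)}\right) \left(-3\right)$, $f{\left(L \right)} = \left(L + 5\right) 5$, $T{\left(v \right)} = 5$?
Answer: $435600$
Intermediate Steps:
$f{\left(L \right)} = 25 + 5 L$ ($f{\left(L \right)} = \left(5 + L\right) 5 = 25 + 5 L$)
$n = -12$ ($n = \left(-1 + 5\right) \left(-3\right) = 4 \left(-3\right) = -12$)
$M{\left(K,Y \right)} = 138 - 6 K + 30 Y$ ($M{\left(K,Y \right)} = 6 \left(\left(-2 + \left(25 + 5 Y\right)\right) - K\right) = 6 \left(\left(23 + 5 Y\right) - K\right) = 6 \left(23 - K + 5 Y\right) = 138 - 6 K + 30 Y$)
$M^{2}{\left(n,15 \right)} = \left(138 - -72 + 30 \cdot 15\right)^{2} = \left(138 + 72 + 450\right)^{2} = 660^{2} = 435600$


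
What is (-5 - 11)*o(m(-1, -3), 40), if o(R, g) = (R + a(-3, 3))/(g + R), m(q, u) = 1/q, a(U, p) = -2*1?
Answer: 16/13 ≈ 1.2308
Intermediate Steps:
a(U, p) = -2
o(R, g) = (-2 + R)/(R + g) (o(R, g) = (R - 2)/(g + R) = (-2 + R)/(R + g))
(-5 - 11)*o(m(-1, -3), 40) = (-5 - 11)*((-2 + 1/(-1))/(1/(-1) + 40)) = -16*(-2 - 1)/(-1 + 40) = -16*(-3)/39 = -16*(-1/13) = 16/13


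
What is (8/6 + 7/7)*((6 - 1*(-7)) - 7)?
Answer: 14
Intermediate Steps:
(8/6 + 7/7)*((6 - 1*(-7)) - 7) = (8*(1/6) + 7*(1/7))*((6 + 7) - 7) = (4/3 + 1)*(13 - 7) = (7/3)*6 = 14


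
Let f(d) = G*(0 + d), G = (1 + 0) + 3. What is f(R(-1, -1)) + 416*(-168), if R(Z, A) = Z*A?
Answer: -69884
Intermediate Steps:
G = 4 (G = 1 + 3 = 4)
R(Z, A) = A*Z
f(d) = 4*d (f(d) = 4*(0 + d) = 4*d)
f(R(-1, -1)) + 416*(-168) = 4*(-1*(-1)) + 416*(-168) = 4*1 - 69888 = 4 - 69888 = -69884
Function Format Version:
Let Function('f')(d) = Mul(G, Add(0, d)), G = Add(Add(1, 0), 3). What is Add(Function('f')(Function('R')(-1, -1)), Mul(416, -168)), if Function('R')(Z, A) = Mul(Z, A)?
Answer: -69884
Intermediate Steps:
G = 4 (G = Add(1, 3) = 4)
Function('R')(Z, A) = Mul(A, Z)
Function('f')(d) = Mul(4, d) (Function('f')(d) = Mul(4, Add(0, d)) = Mul(4, d))
Add(Function('f')(Function('R')(-1, -1)), Mul(416, -168)) = Add(Mul(4, Mul(-1, -1)), Mul(416, -168)) = Add(Mul(4, 1), -69888) = Add(4, -69888) = -69884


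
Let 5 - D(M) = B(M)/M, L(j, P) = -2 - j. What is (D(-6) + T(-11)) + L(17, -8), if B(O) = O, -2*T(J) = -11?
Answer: -19/2 ≈ -9.5000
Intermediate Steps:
T(J) = 11/2 (T(J) = -1/2*(-11) = 11/2)
D(M) = 4 (D(M) = 5 - M/M = 5 - 1*1 = 5 - 1 = 4)
(D(-6) + T(-11)) + L(17, -8) = (4 + 11/2) + (-2 - 1*17) = 19/2 + (-2 - 17) = 19/2 - 19 = -19/2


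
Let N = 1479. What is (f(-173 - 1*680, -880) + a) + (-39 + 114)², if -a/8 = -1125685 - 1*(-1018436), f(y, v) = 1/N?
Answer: 1277289544/1479 ≈ 8.6362e+5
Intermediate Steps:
f(y, v) = 1/1479
a = 857992 (a = -8*(-1125685 - 1*(-1018436)) = -8*(-1125685 + 1018436) = -8*(-107249) = 857992)
(f(-173 - 1*680, -880) + a) + (-39 + 114)² = (1/1479 + 857992) + (-39 + 114)² = 1268970169/1479 + 75² = 1268970169/1479 + 5625 = 1277289544/1479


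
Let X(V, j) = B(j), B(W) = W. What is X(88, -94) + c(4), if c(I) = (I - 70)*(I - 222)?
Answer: 14294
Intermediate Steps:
X(V, j) = j
c(I) = (-222 + I)*(-70 + I) (c(I) = (-70 + I)*(-222 + I) = (-222 + I)*(-70 + I))
X(88, -94) + c(4) = -94 + (15540 + 4**2 - 292*4) = -94 + (15540 + 16 - 1168) = -94 + 14388 = 14294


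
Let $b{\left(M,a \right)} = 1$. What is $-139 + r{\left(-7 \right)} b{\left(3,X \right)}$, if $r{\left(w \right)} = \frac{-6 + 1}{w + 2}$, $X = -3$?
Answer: $-138$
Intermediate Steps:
$r{\left(w \right)} = - \frac{5}{2 + w}$
$-139 + r{\left(-7 \right)} b{\left(3,X \right)} = -139 + - \frac{5}{2 - 7} \cdot 1 = -139 + - \frac{5}{-5} \cdot 1 = -139 + \left(-5\right) \left(- \frac{1}{5}\right) 1 = -139 + 1 \cdot 1 = -139 + 1 = -138$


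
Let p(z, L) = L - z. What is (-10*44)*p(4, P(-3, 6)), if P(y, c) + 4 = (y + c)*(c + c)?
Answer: -12320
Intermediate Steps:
P(y, c) = -4 + 2*c*(c + y) (P(y, c) = -4 + (y + c)*(c + c) = -4 + (c + y)*(2*c) = -4 + 2*c*(c + y))
(-10*44)*p(4, P(-3, 6)) = (-10*44)*((-4 + 2*6**2 + 2*6*(-3)) - 1*4) = -440*((-4 + 2*36 - 36) - 4) = -440*((-4 + 72 - 36) - 4) = -440*(32 - 4) = -440*28 = -12320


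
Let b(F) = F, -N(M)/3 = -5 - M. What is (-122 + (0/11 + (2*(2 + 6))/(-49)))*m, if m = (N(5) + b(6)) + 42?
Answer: -467532/49 ≈ -9541.5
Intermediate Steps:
N(M) = 15 + 3*M (N(M) = -3*(-5 - M) = 15 + 3*M)
m = 78 (m = ((15 + 3*5) + 6) + 42 = ((15 + 15) + 6) + 42 = (30 + 6) + 42 = 36 + 42 = 78)
(-122 + (0/11 + (2*(2 + 6))/(-49)))*m = (-122 + (0/11 + (2*(2 + 6))/(-49)))*78 = (-122 + (0*(1/11) + (2*8)*(-1/49)))*78 = (-122 + (0 + 16*(-1/49)))*78 = (-122 + (0 - 16/49))*78 = (-122 - 16/49)*78 = -5994/49*78 = -467532/49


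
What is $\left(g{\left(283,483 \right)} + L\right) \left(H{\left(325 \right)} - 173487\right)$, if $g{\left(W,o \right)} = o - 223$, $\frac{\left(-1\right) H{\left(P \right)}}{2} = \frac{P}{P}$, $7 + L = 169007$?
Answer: $-29364748140$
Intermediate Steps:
$L = 169000$ ($L = -7 + 169007 = 169000$)
$H{\left(P \right)} = -2$ ($H{\left(P \right)} = - 2 \frac{P}{P} = \left(-2\right) 1 = -2$)
$g{\left(W,o \right)} = -223 + o$
$\left(g{\left(283,483 \right)} + L\right) \left(H{\left(325 \right)} - 173487\right) = \left(\left(-223 + 483\right) + 169000\right) \left(-2 - 173487\right) = \left(260 + 169000\right) \left(-173489\right) = 169260 \left(-173489\right) = -29364748140$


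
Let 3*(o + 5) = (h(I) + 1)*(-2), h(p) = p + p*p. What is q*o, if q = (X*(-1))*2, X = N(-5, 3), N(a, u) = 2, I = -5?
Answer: 76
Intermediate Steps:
h(p) = p + p²
X = 2
o = -19 (o = -5 + ((-5*(1 - 5) + 1)*(-2))/3 = -5 + ((-5*(-4) + 1)*(-2))/3 = -5 + ((20 + 1)*(-2))/3 = -5 + (21*(-2))/3 = -5 + (⅓)*(-42) = -5 - 14 = -19)
q = -4 (q = (2*(-1))*2 = -2*2 = -4)
q*o = -4*(-19) = 76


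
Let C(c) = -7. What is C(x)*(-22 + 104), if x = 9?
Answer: -574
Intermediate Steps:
C(x)*(-22 + 104) = -7*(-22 + 104) = -7*82 = -574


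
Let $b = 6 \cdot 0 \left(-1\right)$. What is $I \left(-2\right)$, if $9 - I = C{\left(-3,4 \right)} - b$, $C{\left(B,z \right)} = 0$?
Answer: $-18$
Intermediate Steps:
$b = 0$ ($b = 0 \left(-1\right) = 0$)
$I = 9$ ($I = 9 - \left(0 - 0\right) = 9 - \left(0 + 0\right) = 9 - 0 = 9 + 0 = 9$)
$I \left(-2\right) = 9 \left(-2\right) = -18$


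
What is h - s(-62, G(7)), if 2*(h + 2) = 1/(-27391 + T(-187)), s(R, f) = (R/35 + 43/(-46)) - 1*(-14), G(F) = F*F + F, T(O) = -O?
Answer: -582248017/43798440 ≈ -13.294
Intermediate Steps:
G(F) = F + F² (G(F) = F² + F = F + F²)
s(R, f) = 601/46 + R/35 (s(R, f) = (R*(1/35) + 43*(-1/46)) + 14 = (R/35 - 43/46) + 14 = (-43/46 + R/35) + 14 = 601/46 + R/35)
h = -108817/54408 (h = -2 + 1/(2*(-27391 - 1*(-187))) = -2 + 1/(2*(-27391 + 187)) = -2 + (½)/(-27204) = -2 + (½)*(-1/27204) = -2 - 1/54408 = -108817/54408 ≈ -2.0000)
h - s(-62, G(7)) = -108817/54408 - (601/46 + (1/35)*(-62)) = -108817/54408 - (601/46 - 62/35) = -108817/54408 - 1*18183/1610 = -108817/54408 - 18183/1610 = -582248017/43798440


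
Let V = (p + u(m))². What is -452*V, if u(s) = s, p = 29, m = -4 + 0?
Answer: -282500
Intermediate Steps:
m = -4
V = 625 (V = (29 - 4)² = 25² = 625)
-452*V = -452*625 = -282500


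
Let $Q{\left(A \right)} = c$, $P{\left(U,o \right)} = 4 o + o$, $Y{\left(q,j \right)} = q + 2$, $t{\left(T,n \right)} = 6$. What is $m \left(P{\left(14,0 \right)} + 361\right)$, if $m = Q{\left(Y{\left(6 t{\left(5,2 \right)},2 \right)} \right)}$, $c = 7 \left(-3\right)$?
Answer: $-7581$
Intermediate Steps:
$Y{\left(q,j \right)} = 2 + q$
$c = -21$
$P{\left(U,o \right)} = 5 o$
$Q{\left(A \right)} = -21$
$m = -21$
$m \left(P{\left(14,0 \right)} + 361\right) = - 21 \left(5 \cdot 0 + 361\right) = - 21 \left(0 + 361\right) = \left(-21\right) 361 = -7581$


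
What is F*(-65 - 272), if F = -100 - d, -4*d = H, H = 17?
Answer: 129071/4 ≈ 32268.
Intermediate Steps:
d = -17/4 (d = -¼*17 = -17/4 ≈ -4.2500)
F = -383/4 (F = -100 - 1*(-17/4) = -100 + 17/4 = -383/4 ≈ -95.750)
F*(-65 - 272) = -383*(-65 - 272)/4 = -383/4*(-337) = 129071/4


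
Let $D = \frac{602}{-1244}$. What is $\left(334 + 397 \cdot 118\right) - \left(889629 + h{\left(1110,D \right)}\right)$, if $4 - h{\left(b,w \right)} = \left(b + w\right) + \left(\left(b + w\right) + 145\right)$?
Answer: $- \frac{261267669}{311} \approx -8.4009 \cdot 10^{5}$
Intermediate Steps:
$D = - \frac{301}{622}$ ($D = 602 \left(- \frac{1}{1244}\right) = - \frac{301}{622} \approx -0.48392$)
$h{\left(b,w \right)} = -141 - 2 b - 2 w$ ($h{\left(b,w \right)} = 4 - \left(\left(b + w\right) + \left(\left(b + w\right) + 145\right)\right) = 4 - \left(\left(b + w\right) + \left(145 + b + w\right)\right) = 4 - \left(145 + 2 b + 2 w\right) = -141 - 2 b - 2 w$)
$\left(334 + 397 \cdot 118\right) - \left(889629 + h{\left(1110,D \right)}\right) = \left(334 + 397 \cdot 118\right) - \left(889488 - 2220 + \frac{301}{311}\right) = \left(334 + 46846\right) - \frac{275940649}{311} = 47180 - \frac{275940649}{311} = - \frac{261267669}{311}$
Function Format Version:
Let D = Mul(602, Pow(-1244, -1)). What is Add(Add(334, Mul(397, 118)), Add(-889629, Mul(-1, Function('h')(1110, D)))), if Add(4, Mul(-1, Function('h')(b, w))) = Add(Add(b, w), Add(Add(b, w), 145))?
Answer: Rational(-261267669, 311) ≈ -8.4009e+5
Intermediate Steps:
D = Rational(-301, 622) (D = Mul(602, Rational(-1, 1244)) = Rational(-301, 622) ≈ -0.48392)
Function('h')(b, w) = Add(-141, Mul(-2, b), Mul(-2, w)) (Function('h')(b, w) = Add(4, Mul(-1, Add(Add(b, w), Add(Add(b, w), 145)))) = Add(4, Mul(-1, Add(Add(b, w), Add(145, b, w)))) = Add(4, Mul(-1, Add(145, Mul(2, b), Mul(2, w)))) = Add(4, Add(-145, Mul(-2, b), Mul(-2, w))) = Add(-141, Mul(-2, b), Mul(-2, w)))
Add(Add(334, Mul(397, 118)), Add(-889629, Mul(-1, Function('h')(1110, D)))) = Add(Add(334, Mul(397, 118)), Add(-889629, Mul(-1, Add(-141, Mul(-2, 1110), Mul(-2, Rational(-301, 622)))))) = Add(Add(334, 46846), Add(-889629, Mul(-1, Add(-141, -2220, Rational(301, 311))))) = Add(47180, Add(-889629, Mul(-1, Rational(-733970, 311)))) = Add(47180, Add(-889629, Rational(733970, 311))) = Add(47180, Rational(-275940649, 311)) = Rational(-261267669, 311)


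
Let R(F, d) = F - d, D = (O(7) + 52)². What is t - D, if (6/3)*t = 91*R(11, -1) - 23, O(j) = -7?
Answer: -2981/2 ≈ -1490.5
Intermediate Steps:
D = 2025 (D = (-7 + 52)² = 45² = 2025)
t = 1069/2 (t = (91*(11 - 1*(-1)) - 23)/2 = (91*(11 + 1) - 23)/2 = (91*12 - 23)/2 = (1092 - 23)/2 = (½)*1069 = 1069/2 ≈ 534.50)
t - D = 1069/2 - 1*2025 = 1069/2 - 2025 = -2981/2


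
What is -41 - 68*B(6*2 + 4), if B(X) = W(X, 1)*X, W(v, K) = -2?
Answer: 2135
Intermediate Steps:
B(X) = -2*X
-41 - 68*B(6*2 + 4) = -41 - (-136)*(6*2 + 4) = -41 - (-136)*(12 + 4) = -41 - (-136)*16 = -41 - 68*(-32) = -41 + 2176 = 2135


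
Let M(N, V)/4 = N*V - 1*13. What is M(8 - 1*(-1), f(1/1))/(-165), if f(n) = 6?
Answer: -164/165 ≈ -0.99394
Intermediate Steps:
M(N, V) = -52 + 4*N*V (M(N, V) = 4*(N*V - 1*13) = 4*(N*V - 13) = 4*(-13 + N*V) = -52 + 4*N*V)
M(8 - 1*(-1), f(1/1))/(-165) = (-52 + 4*(8 - 1*(-1))*6)/(-165) = (-52 + 4*(8 + 1)*6)*(-1/165) = (-52 + 4*9*6)*(-1/165) = (-52 + 216)*(-1/165) = 164*(-1/165) = -164/165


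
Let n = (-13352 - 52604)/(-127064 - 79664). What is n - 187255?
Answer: -9677696421/51682 ≈ -1.8725e+5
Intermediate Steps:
n = 16489/51682 (n = -65956/(-206728) = -65956*(-1/206728) = 16489/51682 ≈ 0.31905)
n - 187255 = 16489/51682 - 187255 = -9677696421/51682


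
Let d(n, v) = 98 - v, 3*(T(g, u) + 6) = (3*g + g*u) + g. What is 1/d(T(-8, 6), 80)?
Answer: 1/18 ≈ 0.055556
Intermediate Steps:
T(g, u) = -6 + 4*g/3 + g*u/3 (T(g, u) = -6 + ((3*g + g*u) + g)/3 = -6 + (4*g + g*u)/3 = -6 + (4*g/3 + g*u/3) = -6 + 4*g/3 + g*u/3)
1/d(T(-8, 6), 80) = 1/(98 - 1*80) = 1/(98 - 80) = 1/18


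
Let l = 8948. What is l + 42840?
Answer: 51788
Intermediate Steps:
l + 42840 = 8948 + 42840 = 51788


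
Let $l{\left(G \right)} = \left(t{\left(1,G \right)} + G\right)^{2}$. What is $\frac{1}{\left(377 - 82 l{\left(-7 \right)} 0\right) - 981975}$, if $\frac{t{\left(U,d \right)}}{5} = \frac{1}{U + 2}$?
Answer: $- \frac{1}{981598} \approx -1.0187 \cdot 10^{-6}$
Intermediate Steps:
$t{\left(U,d \right)} = \frac{5}{2 + U}$ ($t{\left(U,d \right)} = \frac{5}{U + 2} = \frac{5}{2 + U}$)
$l{\left(G \right)} = \left(\frac{5}{3} + G\right)^{2}$ ($l{\left(G \right)} = \left(\frac{5}{2 + 1} + G\right)^{2} = \left(\frac{5}{3} + G\right)^{2}$)
$\frac{1}{\left(377 - 82 l{\left(-7 \right)} 0\right) - 981975} = \frac{1}{\left(377 - 82 \frac{\left(5 + 3 \left(-7\right)\right)^{2}}{9} \cdot 0\right) - 981975} = \frac{1}{\left(377 - 82 \frac{\left(5 - 21\right)^{2}}{9} \cdot 0\right) - 981975} = \frac{1}{\left(377 - 82 \frac{\left(-16\right)^{2}}{9} \cdot 0\right) - 981975} = \frac{1}{\left(377 - 82 \cdot \frac{1}{9} \cdot 256 \cdot 0\right) - 981975} = \frac{1}{\left(377 - 82 \cdot \frac{256}{9} \cdot 0\right) - 981975} = \frac{1}{\left(377 - 0\right) - 981975} = \frac{1}{\left(377 + 0\right) - 981975} = \frac{1}{377 - 981975} = \frac{1}{-981598} = - \frac{1}{981598}$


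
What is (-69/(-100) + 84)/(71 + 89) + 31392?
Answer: 502280469/16000 ≈ 31393.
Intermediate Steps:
(-69/(-100) + 84)/(71 + 89) + 31392 = (-69*(-1/100) + 84)/160 + 31392 = (69/100 + 84)*(1/160) + 31392 = (8469/100)*(1/160) + 31392 = 8469/16000 + 31392 = 502280469/16000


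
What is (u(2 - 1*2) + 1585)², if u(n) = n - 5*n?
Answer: 2512225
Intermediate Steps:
u(n) = -4*n
(u(2 - 1*2) + 1585)² = (-4*(2 - 1*2) + 1585)² = (-4*(2 - 2) + 1585)² = (-4*0 + 1585)² = (0 + 1585)² = 1585² = 2512225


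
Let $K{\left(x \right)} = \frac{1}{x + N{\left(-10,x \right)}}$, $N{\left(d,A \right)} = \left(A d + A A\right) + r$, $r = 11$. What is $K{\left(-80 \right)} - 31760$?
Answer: $- \frac{226480559}{7131} \approx -31760.0$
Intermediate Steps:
$N{\left(d,A \right)} = 11 + A^{2} + A d$ ($N{\left(d,A \right)} = \left(A d + A A\right) + 11 = \left(A d + A^{2}\right) + 11 = \left(A^{2} + A d\right) + 11 = 11 + A^{2} + A d$)
$K{\left(x \right)} = \frac{1}{11 + x^{2} - 9 x}$ ($K{\left(x \right)} = \frac{1}{x + \left(11 + x^{2} + x \left(-10\right)\right)} = \frac{1}{x + \left(11 + x^{2} - 10 x\right)} = \frac{1}{11 + x^{2} - 9 x}$)
$K{\left(-80 \right)} - 31760 = \frac{1}{11 + \left(-80\right)^{2} - -720} - 31760 = \frac{1}{11 + 6400 + 720} - 31760 = \frac{1}{7131} - 31760 = - \frac{226480559}{7131}$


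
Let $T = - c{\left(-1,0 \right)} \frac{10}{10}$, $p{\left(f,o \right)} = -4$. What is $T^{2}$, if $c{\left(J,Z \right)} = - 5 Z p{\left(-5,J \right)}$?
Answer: $0$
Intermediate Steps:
$c{\left(J,Z \right)} = 20 Z$ ($c{\left(J,Z \right)} = - 5 Z \left(-4\right) = 20 Z$)
$T = 0$ ($T = - 20 \cdot 0 \cdot \frac{10}{10} = \left(-1\right) 0 \cdot 10 \cdot \frac{1}{10} = 0 \cdot 1 = 0$)
$T^{2} = 0^{2} = 0$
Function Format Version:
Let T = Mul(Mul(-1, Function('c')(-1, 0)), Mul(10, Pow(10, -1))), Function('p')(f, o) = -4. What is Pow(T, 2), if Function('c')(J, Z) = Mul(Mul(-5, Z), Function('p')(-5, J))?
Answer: 0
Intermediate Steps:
Function('c')(J, Z) = Mul(20, Z) (Function('c')(J, Z) = Mul(Mul(-5, Z), -4) = Mul(20, Z))
T = 0 (T = Mul(Mul(-1, Mul(20, 0)), Mul(10, Pow(10, -1))) = Mul(Mul(-1, 0), Mul(10, Rational(1, 10))) = Mul(0, 1) = 0)
Pow(T, 2) = Pow(0, 2) = 0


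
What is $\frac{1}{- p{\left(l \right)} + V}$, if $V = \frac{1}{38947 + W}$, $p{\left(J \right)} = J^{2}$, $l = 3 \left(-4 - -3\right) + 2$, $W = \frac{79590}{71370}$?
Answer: $- \frac{92657566}{92655187} \approx -1.0$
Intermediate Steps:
$W = \frac{2653}{2379}$ ($W = 79590 \cdot \frac{1}{71370} = \frac{2653}{2379} \approx 1.1152$)
$l = -1$ ($l = 3 \left(-4 + 3\right) + 2 = 3 \left(-1\right) + 2 = -3 + 2 = -1$)
$V = \frac{2379}{92657566}$ ($V = \frac{1}{38947 + \frac{2653}{2379}} = \frac{1}{\frac{92657566}{2379}} = \frac{2379}{92657566} \approx 2.5675 \cdot 10^{-5}$)
$\frac{1}{- p{\left(l \right)} + V} = \frac{1}{- \left(-1\right)^{2} + \frac{2379}{92657566}} = \frac{1}{\left(-1\right) 1 + \frac{2379}{92657566}} = \frac{1}{-1 + \frac{2379}{92657566}} = \frac{1}{- \frac{92655187}{92657566}} = - \frac{92657566}{92655187}$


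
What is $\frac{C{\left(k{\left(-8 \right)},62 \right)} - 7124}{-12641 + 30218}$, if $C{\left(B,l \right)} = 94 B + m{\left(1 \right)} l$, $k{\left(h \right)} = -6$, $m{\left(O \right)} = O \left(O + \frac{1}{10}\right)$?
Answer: $- \frac{1229}{2835} \approx -0.43351$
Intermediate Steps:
$m{\left(O \right)} = O \left(\frac{1}{10} + O\right)$ ($m{\left(O \right)} = O \left(O + \frac{1}{10}\right) = O \left(\frac{1}{10} + O\right)$)
$C{\left(B,l \right)} = 94 B + \frac{11 l}{10}$ ($C{\left(B,l \right)} = 94 B + 1 \left(\frac{1}{10} + 1\right) l = 94 B + 1 \cdot \frac{11}{10} l = 94 B + \frac{11 l}{10}$)
$\frac{C{\left(k{\left(-8 \right)},62 \right)} - 7124}{-12641 + 30218} = \frac{\left(94 \left(-6\right) + \frac{11}{10} \cdot 62\right) - 7124}{-12641 + 30218} = \frac{\left(-564 + \frac{341}{5}\right) - 7124}{17577} = \left(- \frac{2479}{5} - 7124\right) \frac{1}{17577} = \left(- \frac{38099}{5}\right) \frac{1}{17577} = - \frac{1229}{2835}$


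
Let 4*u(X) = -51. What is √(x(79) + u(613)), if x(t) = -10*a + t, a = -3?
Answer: √385/2 ≈ 9.8107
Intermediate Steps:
x(t) = 30 + t (x(t) = -10*(-3) + t = 30 + t)
u(X) = -51/4 (u(X) = (¼)*(-51) = -51/4)
√(x(79) + u(613)) = √((30 + 79) - 51/4) = √(109 - 51/4) = √(385/4) = √385/2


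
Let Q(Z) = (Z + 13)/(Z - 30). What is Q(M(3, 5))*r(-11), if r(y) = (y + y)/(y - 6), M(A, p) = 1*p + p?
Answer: -253/170 ≈ -1.4882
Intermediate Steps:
M(A, p) = 2*p (M(A, p) = p + p = 2*p)
Q(Z) = (13 + Z)/(-30 + Z)
r(y) = 2*y/(-6 + y) (r(y) = (2*y)/(-6 + y) = 2*y/(-6 + y))
Q(M(3, 5))*r(-11) = ((13 + 2*5)/(-30 + 2*5))*(2*(-11)/(-6 - 11)) = ((13 + 10)/(-30 + 10))*(2*(-11)/(-17)) = (23/(-20))*(2*(-11)*(-1/17)) = -1/20*23*(22/17) = -23/20*22/17 = -253/170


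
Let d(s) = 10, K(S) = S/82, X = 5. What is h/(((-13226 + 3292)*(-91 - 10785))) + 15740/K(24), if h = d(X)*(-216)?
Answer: 2178873218645/40515819 ≈ 53778.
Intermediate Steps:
K(S) = S/82 (K(S) = S*(1/82) = S/82)
h = -2160 (h = 10*(-216) = -2160)
h/(((-13226 + 3292)*(-91 - 10785))) + 15740/K(24) = -2160*1/((-13226 + 3292)*(-91 - 10785)) + 15740/(((1/82)*24)) = -2160/((-9934*(-10876))) + 15740/(12/41) = -2160/108042184 + 15740*(41/12) = -2160*1/108042184 + 161335/3 = -270/13505273 + 161335/3 = 2178873218645/40515819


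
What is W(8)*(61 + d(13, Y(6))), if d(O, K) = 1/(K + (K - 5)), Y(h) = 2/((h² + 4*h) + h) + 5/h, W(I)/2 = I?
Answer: 8740/9 ≈ 971.11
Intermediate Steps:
W(I) = 2*I
Y(h) = 2/(h² + 5*h) + 5/h
d(O, K) = 1/(-5 + 2*K) (d(O, K) = 1/(K + (-5 + K)) = 1/(-5 + 2*K))
W(8)*(61 + d(13, Y(6))) = (2*8)*(61 + 1/(-5 + 2*((27 + 5*6)/(6*(5 + 6))))) = 16*(61 + 1/(-5 + 2*((⅙)*(27 + 30)/11))) = 16*(61 + 1/(-5 + 2*((⅙)*(1/11)*57))) = 16*(61 + 1/(-5 + 2*(19/22))) = 16*(61 + 1/(-5 + 19/11)) = 16*(61 + 1/(-36/11)) = 16*(61 - 11/36) = 16*(2185/36) = 8740/9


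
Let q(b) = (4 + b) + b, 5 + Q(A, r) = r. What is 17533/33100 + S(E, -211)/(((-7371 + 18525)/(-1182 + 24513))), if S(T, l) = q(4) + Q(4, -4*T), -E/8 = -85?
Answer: -31741442973/5593900 ≈ -5674.3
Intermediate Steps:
E = 680 (E = -8*(-85) = 680)
Q(A, r) = -5 + r
q(b) = 4 + 2*b
S(T, l) = 7 - 4*T (S(T, l) = (4 + 2*4) + (-5 - 4*T) = (4 + 8) + (-5 - 4*T) = 12 + (-5 - 4*T) = 7 - 4*T)
17533/33100 + S(E, -211)/(((-7371 + 18525)/(-1182 + 24513))) = 17533/33100 + (7 - 4*680)/(((-7371 + 18525)/(-1182 + 24513))) = 17533*(1/33100) + (7 - 2720)/((11154/23331)) = 17533/33100 - 2713/(11154*(1/23331)) = 17533/33100 - 2713/338/707 = 17533/33100 - 2713*707/338 = 17533/33100 - 1918091/338 = -31741442973/5593900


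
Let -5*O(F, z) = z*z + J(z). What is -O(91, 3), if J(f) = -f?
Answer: 6/5 ≈ 1.2000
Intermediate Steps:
O(F, z) = -z²/5 + z/5 (O(F, z) = -(z*z - z)/5 = -(z² - z)/5 = -z²/5 + z/5)
-O(91, 3) = -3*(1 - 1*3)/5 = -3*(1 - 3)/5 = -3*(-2)/5 = -1*(-6/5) = 6/5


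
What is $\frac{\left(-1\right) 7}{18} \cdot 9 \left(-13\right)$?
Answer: $\frac{91}{2} \approx 45.5$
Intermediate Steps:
$\frac{\left(-1\right) 7}{18} \cdot 9 \left(-13\right) = \left(-7\right) \frac{1}{18} \cdot 9 \left(-13\right) = \left(- \frac{7}{18}\right) 9 \left(-13\right) = \left(- \frac{7}{2}\right) \left(-13\right) = \frac{91}{2}$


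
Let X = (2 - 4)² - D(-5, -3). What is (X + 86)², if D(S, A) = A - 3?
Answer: 9216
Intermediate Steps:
D(S, A) = -3 + A
X = 10 (X = (2 - 4)² - (-3 - 3) = (-2)² - 1*(-6) = 4 + 6 = 10)
(X + 86)² = (10 + 86)² = 96² = 9216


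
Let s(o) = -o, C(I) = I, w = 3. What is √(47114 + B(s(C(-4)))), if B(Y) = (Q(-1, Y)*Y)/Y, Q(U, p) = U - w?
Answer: √47110 ≈ 217.05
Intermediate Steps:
Q(U, p) = -3 + U (Q(U, p) = U - 1*3 = U - 3 = -3 + U)
B(Y) = -4 (B(Y) = ((-3 - 1)*Y)/Y = (-4*Y)/Y = -4)
√(47114 + B(s(C(-4)))) = √(47114 - 4) = √47110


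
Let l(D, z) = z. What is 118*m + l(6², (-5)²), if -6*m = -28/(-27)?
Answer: 373/81 ≈ 4.6049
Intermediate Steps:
m = -14/81 (m = -(-14)/(3*(-27)) = -(-14)*(-1)/(3*27) = -⅙*28/27 = -14/81 ≈ -0.17284)
118*m + l(6², (-5)²) = 118*(-14/81) + (-5)² = -1652/81 + 25 = 373/81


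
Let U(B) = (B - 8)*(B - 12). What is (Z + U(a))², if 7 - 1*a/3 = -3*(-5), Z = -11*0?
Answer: 1327104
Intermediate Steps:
Z = 0
a = -24 (a = 21 - (-9)*(-5) = 21 - 3*15 = 21 - 45 = -24)
U(B) = (-12 + B)*(-8 + B) (U(B) = (-8 + B)*(-12 + B) = (-12 + B)*(-8 + B))
(Z + U(a))² = (0 + (96 + (-24)² - 20*(-24)))² = (0 + (96 + 576 + 480))² = (0 + 1152)² = 1152² = 1327104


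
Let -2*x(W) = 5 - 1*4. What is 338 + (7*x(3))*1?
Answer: 669/2 ≈ 334.50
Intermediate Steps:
x(W) = -½ (x(W) = -(5 - 1*4)/2 = -(5 - 4)/2 = -½*1 = -½)
338 + (7*x(3))*1 = 338 + (7*(-½))*1 = 338 - 7/2*1 = 338 - 7/2 = 669/2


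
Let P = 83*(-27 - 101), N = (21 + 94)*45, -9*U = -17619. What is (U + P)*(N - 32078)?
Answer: 699451097/3 ≈ 2.3315e+8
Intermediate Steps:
U = 5873/3 (U = -⅑*(-17619) = 5873/3 ≈ 1957.7)
N = 5175 (N = 115*45 = 5175)
P = -10624 (P = 83*(-128) = -10624)
(U + P)*(N - 32078) = (5873/3 - 10624)*(5175 - 32078) = -25999/3*(-26903) = 699451097/3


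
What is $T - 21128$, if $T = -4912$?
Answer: $-26040$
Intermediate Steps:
$T - 21128 = -4912 - 21128 = -26040$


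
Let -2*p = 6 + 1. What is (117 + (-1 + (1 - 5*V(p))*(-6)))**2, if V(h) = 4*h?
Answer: 96100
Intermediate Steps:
p = -7/2 (p = -(6 + 1)/2 = -1/2*7 = -7/2 ≈ -3.5000)
(117 + (-1 + (1 - 5*V(p))*(-6)))**2 = (117 + (-1 + (1 - 20*(-7)/2)*(-6)))**2 = (117 + (-1 + (1 - 5*(-14))*(-6)))**2 = (117 + (-1 + (1 + 70)*(-6)))**2 = (117 + (-1 + 71*(-6)))**2 = (117 + (-1 - 426))**2 = (117 - 427)**2 = (-310)**2 = 96100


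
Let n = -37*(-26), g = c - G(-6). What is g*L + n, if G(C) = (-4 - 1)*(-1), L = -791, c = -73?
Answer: 62660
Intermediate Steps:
G(C) = 5 (G(C) = -5*(-1) = 5)
g = -78 (g = -73 - 1*5 = -73 - 5 = -78)
n = 962
g*L + n = -78*(-791) + 962 = 61698 + 962 = 62660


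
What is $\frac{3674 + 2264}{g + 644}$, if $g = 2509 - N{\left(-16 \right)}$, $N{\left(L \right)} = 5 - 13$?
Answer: $\frac{5938}{3161} \approx 1.8785$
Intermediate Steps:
$N{\left(L \right)} = -8$ ($N{\left(L \right)} = 5 - 13 = -8$)
$g = 2517$ ($g = 2509 - -8 = 2509 + 8 = 2517$)
$\frac{3674 + 2264}{g + 644} = \frac{3674 + 2264}{2517 + 644} = \frac{5938}{3161}$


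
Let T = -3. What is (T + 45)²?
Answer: 1764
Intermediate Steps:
(T + 45)² = (-3 + 45)² = 42² = 1764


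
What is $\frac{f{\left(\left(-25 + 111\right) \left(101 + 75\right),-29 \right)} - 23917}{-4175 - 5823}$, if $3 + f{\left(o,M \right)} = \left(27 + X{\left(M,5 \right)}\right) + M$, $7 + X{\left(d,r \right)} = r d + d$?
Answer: $\frac{24103}{9998} \approx 2.4108$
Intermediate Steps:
$X{\left(d,r \right)} = -7 + d + d r$ ($X{\left(d,r \right)} = -7 + \left(r d + d\right) = -7 + \left(d r + d\right) = -7 + \left(d + d r\right) = -7 + d + d r$)
$f{\left(o,M \right)} = 17 + 7 M$ ($f{\left(o,M \right)} = -3 + \left(\left(27 + \left(-7 + M + M 5\right)\right) + M\right) = -3 + \left(\left(27 + \left(-7 + M + 5 M\right)\right) + M\right) = -3 + \left(\left(27 + \left(-7 + 6 M\right)\right) + M\right) = -3 + \left(\left(20 + 6 M\right) + M\right) = -3 + \left(20 + 7 M\right) = 17 + 7 M$)
$\frac{f{\left(\left(-25 + 111\right) \left(101 + 75\right),-29 \right)} - 23917}{-4175 - 5823} = \frac{\left(17 + 7 \left(-29\right)\right) - 23917}{-4175 - 5823} = \frac{\left(17 - 203\right) - 23917}{-9998} = \left(-186 - 23917\right) \left(- \frac{1}{9998}\right) = \left(-24103\right) \left(- \frac{1}{9998}\right) = \frac{24103}{9998}$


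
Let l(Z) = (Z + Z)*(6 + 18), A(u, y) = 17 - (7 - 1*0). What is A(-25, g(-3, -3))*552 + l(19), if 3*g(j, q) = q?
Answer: 6432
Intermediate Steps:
g(j, q) = q/3
A(u, y) = 10 (A(u, y) = 17 - (7 + 0) = 17 - 1*7 = 17 - 7 = 10)
l(Z) = 48*Z (l(Z) = (2*Z)*24 = 48*Z)
A(-25, g(-3, -3))*552 + l(19) = 10*552 + 48*19 = 5520 + 912 = 6432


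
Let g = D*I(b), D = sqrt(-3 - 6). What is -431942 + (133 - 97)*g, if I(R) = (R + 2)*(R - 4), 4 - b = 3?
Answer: -431942 - 972*I ≈ -4.3194e+5 - 972.0*I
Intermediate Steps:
b = 1 (b = 4 - 1*3 = 4 - 3 = 1)
D = 3*I (D = sqrt(-9) = 3*I ≈ 3.0*I)
I(R) = (-4 + R)*(2 + R) (I(R) = (2 + R)*(-4 + R) = (-4 + R)*(2 + R))
g = -27*I (g = (3*I)*(-8 + 1**2 - 2*1) = (3*I)*(-8 + 1 - 2) = (3*I)*(-9) = -27*I ≈ -27.0*I)
-431942 + (133 - 97)*g = -431942 + (133 - 97)*(-27*I) = -431942 + 36*(-27*I) = -431942 - 972*I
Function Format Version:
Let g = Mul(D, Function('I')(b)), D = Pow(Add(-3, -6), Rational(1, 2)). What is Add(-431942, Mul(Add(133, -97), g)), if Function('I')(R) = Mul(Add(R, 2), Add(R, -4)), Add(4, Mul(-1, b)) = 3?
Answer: Add(-431942, Mul(-972, I)) ≈ Add(-4.3194e+5, Mul(-972.00, I))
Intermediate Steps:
b = 1 (b = Add(4, Mul(-1, 3)) = Add(4, -3) = 1)
D = Mul(3, I) (D = Pow(-9, Rational(1, 2)) = Mul(3, I) ≈ Mul(3.0000, I))
Function('I')(R) = Mul(Add(-4, R), Add(2, R)) (Function('I')(R) = Mul(Add(2, R), Add(-4, R)) = Mul(Add(-4, R), Add(2, R)))
g = Mul(-27, I) (g = Mul(Mul(3, I), Add(-8, Pow(1, 2), Mul(-2, 1))) = Mul(Mul(3, I), Add(-8, 1, -2)) = Mul(Mul(3, I), -9) = Mul(-27, I) ≈ Mul(-27.000, I))
Add(-431942, Mul(Add(133, -97), g)) = Add(-431942, Mul(Add(133, -97), Mul(-27, I))) = Add(-431942, Mul(36, Mul(-27, I))) = Add(-431942, Mul(-972, I))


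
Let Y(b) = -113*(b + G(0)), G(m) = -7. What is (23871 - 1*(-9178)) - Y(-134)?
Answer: 17116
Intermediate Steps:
Y(b) = 791 - 113*b (Y(b) = -113*(b - 7) = -113*(-7 + b) = 791 - 113*b)
(23871 - 1*(-9178)) - Y(-134) = (23871 - 1*(-9178)) - (791 - 113*(-134)) = (23871 + 9178) - (791 + 15142) = 33049 - 1*15933 = 33049 - 15933 = 17116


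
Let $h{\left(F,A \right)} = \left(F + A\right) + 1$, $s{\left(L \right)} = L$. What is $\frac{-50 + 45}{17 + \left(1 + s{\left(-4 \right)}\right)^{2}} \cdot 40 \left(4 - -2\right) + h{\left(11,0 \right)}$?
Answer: $- \frac{444}{13} \approx -34.154$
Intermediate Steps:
$h{\left(F,A \right)} = 1 + A + F$ ($h{\left(F,A \right)} = \left(A + F\right) + 1 = 1 + A + F$)
$\frac{-50 + 45}{17 + \left(1 + s{\left(-4 \right)}\right)^{2}} \cdot 40 \left(4 - -2\right) + h{\left(11,0 \right)} = \frac{-50 + 45}{17 + \left(1 - 4\right)^{2}} \cdot 40 \left(4 - -2\right) + \left(1 + 0 + 11\right) = - \frac{5}{17 + \left(-3\right)^{2}} \cdot 40 \left(4 + 2\right) + 12 = - \frac{5}{17 + 9} \cdot 40 \cdot 6 + 12 = - \frac{5}{26} \cdot 240 + 12 = \left(-5\right) \frac{1}{26} \cdot 240 + 12 = \left(- \frac{5}{26}\right) 240 + 12 = - \frac{600}{13} + 12 = - \frac{444}{13}$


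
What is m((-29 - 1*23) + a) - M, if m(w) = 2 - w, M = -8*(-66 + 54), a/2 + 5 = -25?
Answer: 18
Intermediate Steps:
a = -60 (a = -10 + 2*(-25) = -10 - 50 = -60)
M = 96 (M = -8*(-12) = 96)
m((-29 - 1*23) + a) - M = (2 - ((-29 - 1*23) - 60)) - 1*96 = (2 - ((-29 - 23) - 60)) - 96 = (2 - (-52 - 60)) - 96 = (2 - 1*(-112)) - 96 = (2 + 112) - 96 = 114 - 96 = 18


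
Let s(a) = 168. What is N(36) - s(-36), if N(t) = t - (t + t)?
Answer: -204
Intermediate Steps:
N(t) = -t (N(t) = t - 2*t = -t)
N(36) - s(-36) = -1*36 - 1*168 = -36 - 168 = -204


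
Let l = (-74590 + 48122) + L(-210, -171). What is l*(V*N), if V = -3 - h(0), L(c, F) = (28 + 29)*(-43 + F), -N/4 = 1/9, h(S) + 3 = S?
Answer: 0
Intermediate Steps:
h(S) = -3 + S
N = -4/9 ≈ -0.44444
L(c, F) = -2451 + 57*F (L(c, F) = 57*(-43 + F) = -2451 + 57*F)
l = -38666 (l = (-74590 + 48122) + (-2451 + 57*(-171)) = -26468 + (-2451 - 9747) = -26468 - 12198 = -38666)
V = 0 (V = -3 - (-3 + 0) = -3 - 1*(-3) = -3 + 3 = 0)
l*(V*N) = -0*(-4)/9 = -38666*0 = 0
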